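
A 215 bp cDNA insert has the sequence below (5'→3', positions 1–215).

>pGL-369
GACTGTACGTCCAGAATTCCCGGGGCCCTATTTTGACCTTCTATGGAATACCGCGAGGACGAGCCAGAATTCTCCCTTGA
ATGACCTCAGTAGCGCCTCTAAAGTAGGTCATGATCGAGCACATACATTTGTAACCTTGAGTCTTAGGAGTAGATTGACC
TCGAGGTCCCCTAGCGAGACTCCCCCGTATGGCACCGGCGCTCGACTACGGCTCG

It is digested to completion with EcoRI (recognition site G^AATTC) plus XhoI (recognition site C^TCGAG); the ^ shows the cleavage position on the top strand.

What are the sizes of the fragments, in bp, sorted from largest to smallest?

EcoRI sites (GAATTC) start at positions 14, 67.
EcoRI cuts after the first base of each site, so after positions 14, 67.
The XhoI site (CTCGAG) starts at position 160.
XhoI cuts after the first base of each site, so after position 160.
Combined cut positions: 14, 67, 160.
Linear molecule, 3 cuts → 4 fragments:
  1–14 → 14 bp
  15–67 → 53 bp
  68–160 → 93 bp
  161–215 → 55 bp
Sorted largest to smallest: 93, 55, 53, 14 bp.

93, 55, 53, 14 bp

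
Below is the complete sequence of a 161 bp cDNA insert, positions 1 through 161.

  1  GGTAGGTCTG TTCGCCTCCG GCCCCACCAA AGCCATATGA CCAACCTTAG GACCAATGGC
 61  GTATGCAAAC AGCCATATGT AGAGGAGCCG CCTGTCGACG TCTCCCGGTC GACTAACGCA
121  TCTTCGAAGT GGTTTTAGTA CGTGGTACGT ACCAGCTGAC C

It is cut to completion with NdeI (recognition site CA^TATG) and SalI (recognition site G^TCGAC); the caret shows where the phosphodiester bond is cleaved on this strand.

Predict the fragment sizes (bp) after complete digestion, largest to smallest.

53, 40, 35, 19, 14 bp

NdeI sites (CATATG) start at positions 34, 74.
NdeI cuts after base 2 of each site, so after positions 35, 75.
SalI sites (GTCGAC) start at positions 94, 108.
SalI cuts after the first base of each site, so after positions 94, 108.
Combined cut positions: 35, 75, 94, 108.
Linear molecule, 4 cuts → 5 fragments:
  1–35 → 35 bp
  36–75 → 40 bp
  76–94 → 19 bp
  95–108 → 14 bp
  109–161 → 53 bp
Sorted largest to smallest: 53, 40, 35, 19, 14 bp.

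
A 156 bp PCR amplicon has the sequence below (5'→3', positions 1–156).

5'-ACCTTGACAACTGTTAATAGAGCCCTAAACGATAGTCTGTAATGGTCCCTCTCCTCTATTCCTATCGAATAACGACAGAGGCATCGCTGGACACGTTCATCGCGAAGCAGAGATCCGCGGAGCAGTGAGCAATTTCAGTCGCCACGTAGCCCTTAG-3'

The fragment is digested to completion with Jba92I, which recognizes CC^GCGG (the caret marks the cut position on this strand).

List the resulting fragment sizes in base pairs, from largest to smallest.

The Jba92I site (CCGCGG) starts at position 115.
Jba92I cuts after base 2 of each site, so after position 116.
Linear molecule, 1 cut → 2 fragments:
  1–116 → 116 bp
  117–156 → 40 bp
Sorted largest to smallest: 116, 40 bp.

116, 40 bp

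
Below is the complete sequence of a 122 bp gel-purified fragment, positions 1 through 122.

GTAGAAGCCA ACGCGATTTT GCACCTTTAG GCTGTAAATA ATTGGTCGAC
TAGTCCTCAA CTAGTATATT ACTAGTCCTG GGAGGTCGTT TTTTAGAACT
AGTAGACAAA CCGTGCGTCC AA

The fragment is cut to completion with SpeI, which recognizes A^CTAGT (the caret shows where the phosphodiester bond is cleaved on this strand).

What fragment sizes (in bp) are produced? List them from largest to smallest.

SpeI sites (ACTAGT) start at positions 49, 60, 71, 98.
SpeI cuts after the first base of each site, so after positions 49, 60, 71, 98.
Linear molecule, 4 cuts → 5 fragments:
  1–49 → 49 bp
  50–60 → 11 bp
  61–71 → 11 bp
  72–98 → 27 bp
  99–122 → 24 bp
Sorted largest to smallest: 49, 27, 24, 11, 11 bp.

49, 27, 24, 11, 11 bp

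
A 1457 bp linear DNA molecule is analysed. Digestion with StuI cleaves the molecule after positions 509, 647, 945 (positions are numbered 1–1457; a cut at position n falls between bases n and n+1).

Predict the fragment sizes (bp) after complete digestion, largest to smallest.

512, 509, 298, 138 bp

Linear molecule, 3 cuts → 4 fragments:
  509 − 0 = 509 bp
  647 − 509 = 138 bp
  945 − 647 = 298 bp
  1457 − 945 = 512 bp
Sorted largest to smallest: 512, 509, 298, 138 bp.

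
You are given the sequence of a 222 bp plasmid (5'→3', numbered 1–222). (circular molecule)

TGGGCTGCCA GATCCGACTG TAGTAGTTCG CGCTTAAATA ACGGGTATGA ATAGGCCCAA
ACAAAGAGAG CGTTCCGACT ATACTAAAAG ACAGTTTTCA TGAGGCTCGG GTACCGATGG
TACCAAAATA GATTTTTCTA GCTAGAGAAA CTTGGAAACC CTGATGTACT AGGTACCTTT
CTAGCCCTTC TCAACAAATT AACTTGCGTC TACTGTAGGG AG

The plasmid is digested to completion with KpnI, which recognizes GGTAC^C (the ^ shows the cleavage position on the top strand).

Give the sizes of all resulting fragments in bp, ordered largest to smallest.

160, 53, 9 bp

KpnI sites (GGTACC) start at positions 110, 119, 172.
KpnI cuts after base 5 of each site (before the last base), so after positions 114, 123, 176.
Circular molecule, 3 cuts → 3 fragments:
  115–123 → 9 bp
  124–176 → 53 bp
  177–222 then 1–114 → 46 + 114 = 160 bp
Sorted largest to smallest: 160, 53, 9 bp.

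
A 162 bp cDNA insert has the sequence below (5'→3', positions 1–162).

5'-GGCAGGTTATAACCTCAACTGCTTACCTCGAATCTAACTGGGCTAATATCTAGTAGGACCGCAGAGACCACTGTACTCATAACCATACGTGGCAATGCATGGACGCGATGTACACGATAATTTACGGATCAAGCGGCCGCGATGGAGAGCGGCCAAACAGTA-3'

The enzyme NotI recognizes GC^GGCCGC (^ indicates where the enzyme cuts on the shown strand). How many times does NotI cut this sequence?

GCGGCCGC occurs starting at position 133.
NotI cuts at 1 site.

1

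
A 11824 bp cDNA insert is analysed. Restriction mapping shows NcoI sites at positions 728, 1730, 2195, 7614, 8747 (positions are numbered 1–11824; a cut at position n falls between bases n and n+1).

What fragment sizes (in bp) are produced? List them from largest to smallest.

5419, 3077, 1133, 1002, 728, 465 bp

Linear molecule, 5 cuts → 6 fragments:
  728 − 0 = 728 bp
  1730 − 728 = 1002 bp
  2195 − 1730 = 465 bp
  7614 − 2195 = 5419 bp
  8747 − 7614 = 1133 bp
  11824 − 8747 = 3077 bp
Sorted largest to smallest: 5419, 3077, 1133, 1002, 728, 465 bp.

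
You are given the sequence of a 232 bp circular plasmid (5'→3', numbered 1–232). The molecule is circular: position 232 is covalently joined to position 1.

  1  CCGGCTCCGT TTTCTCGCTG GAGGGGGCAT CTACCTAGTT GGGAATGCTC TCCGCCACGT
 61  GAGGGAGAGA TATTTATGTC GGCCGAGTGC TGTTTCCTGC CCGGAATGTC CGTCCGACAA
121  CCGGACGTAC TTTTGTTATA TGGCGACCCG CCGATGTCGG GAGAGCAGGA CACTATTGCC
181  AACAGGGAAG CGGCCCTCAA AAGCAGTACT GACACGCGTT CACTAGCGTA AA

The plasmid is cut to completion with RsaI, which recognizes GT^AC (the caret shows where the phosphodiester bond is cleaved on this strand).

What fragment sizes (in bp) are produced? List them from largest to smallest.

RsaI sites (GTAC) start at positions 127, 206.
RsaI cuts after base 2 of each site, so after positions 128, 207.
Circular molecule, 2 cuts → 2 fragments:
  129–207 → 79 bp
  208–232 then 1–128 → 25 + 128 = 153 bp
Sorted largest to smallest: 153, 79 bp.

153, 79 bp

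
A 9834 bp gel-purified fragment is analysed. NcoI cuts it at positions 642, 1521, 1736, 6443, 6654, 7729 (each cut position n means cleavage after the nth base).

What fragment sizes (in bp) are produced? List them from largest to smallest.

4707, 2105, 1075, 879, 642, 215, 211 bp

Linear molecule, 6 cuts → 7 fragments:
  642 − 0 = 642 bp
  1521 − 642 = 879 bp
  1736 − 1521 = 215 bp
  6443 − 1736 = 4707 bp
  6654 − 6443 = 211 bp
  7729 − 6654 = 1075 bp
  9834 − 7729 = 2105 bp
Sorted largest to smallest: 4707, 2105, 1075, 879, 642, 215, 211 bp.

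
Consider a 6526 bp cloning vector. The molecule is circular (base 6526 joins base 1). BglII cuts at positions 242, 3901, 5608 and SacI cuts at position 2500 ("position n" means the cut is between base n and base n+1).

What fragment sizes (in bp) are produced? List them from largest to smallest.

2258, 1707, 1401, 1160 bp

Combined cut positions (sorted): 242, 2500, 3901, 5608.
Circular molecule, 4 cuts → 4 fragments:
  2500 − 242 = 2258 bp
  3901 − 2500 = 1401 bp
  5608 − 3901 = 1707 bp
  wrap: 6526 − 5608 + 242 = 1160 bp
Sorted largest to smallest: 2258, 1707, 1401, 1160 bp.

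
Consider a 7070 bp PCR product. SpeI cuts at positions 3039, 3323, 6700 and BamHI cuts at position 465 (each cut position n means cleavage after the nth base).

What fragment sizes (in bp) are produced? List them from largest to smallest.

3377, 2574, 465, 370, 284 bp

Combined cut positions (sorted): 465, 3039, 3323, 6700.
Linear molecule, 4 cuts → 5 fragments:
  465 − 0 = 465 bp
  3039 − 465 = 2574 bp
  3323 − 3039 = 284 bp
  6700 − 3323 = 3377 bp
  7070 − 6700 = 370 bp
Sorted largest to smallest: 3377, 2574, 465, 370, 284 bp.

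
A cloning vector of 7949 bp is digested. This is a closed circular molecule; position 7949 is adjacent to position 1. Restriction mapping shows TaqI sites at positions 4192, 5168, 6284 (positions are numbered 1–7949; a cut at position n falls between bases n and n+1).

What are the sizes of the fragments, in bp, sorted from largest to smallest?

5857, 1116, 976 bp

Circular molecule, 3 cuts → 3 fragments:
  5168 − 4192 = 976 bp
  6284 − 5168 = 1116 bp
  wrap: 7949 − 6284 + 4192 = 5857 bp
Sorted largest to smallest: 5857, 1116, 976 bp.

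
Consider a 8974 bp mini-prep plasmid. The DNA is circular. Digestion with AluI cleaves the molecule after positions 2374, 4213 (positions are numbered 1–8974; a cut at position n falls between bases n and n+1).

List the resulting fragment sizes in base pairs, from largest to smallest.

Circular molecule, 2 cuts → 2 fragments:
  4213 − 2374 = 1839 bp
  wrap: 8974 − 4213 + 2374 = 7135 bp
Sorted largest to smallest: 7135, 1839 bp.

7135, 1839 bp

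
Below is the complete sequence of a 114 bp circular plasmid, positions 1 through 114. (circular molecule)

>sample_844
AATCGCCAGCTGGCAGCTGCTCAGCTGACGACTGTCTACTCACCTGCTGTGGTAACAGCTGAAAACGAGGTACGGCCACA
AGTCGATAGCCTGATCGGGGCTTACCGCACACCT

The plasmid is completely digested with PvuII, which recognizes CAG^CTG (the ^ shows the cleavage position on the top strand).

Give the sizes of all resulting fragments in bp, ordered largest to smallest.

PvuII sites (CAGCTG) start at positions 7, 14, 22, 56.
PvuII cuts after base 3 of each site, so after positions 9, 16, 24, 58.
Circular molecule, 4 cuts → 4 fragments:
  10–16 → 7 bp
  17–24 → 8 bp
  25–58 → 34 bp
  59–114 then 1–9 → 56 + 9 = 65 bp
Sorted largest to smallest: 65, 34, 8, 7 bp.

65, 34, 8, 7 bp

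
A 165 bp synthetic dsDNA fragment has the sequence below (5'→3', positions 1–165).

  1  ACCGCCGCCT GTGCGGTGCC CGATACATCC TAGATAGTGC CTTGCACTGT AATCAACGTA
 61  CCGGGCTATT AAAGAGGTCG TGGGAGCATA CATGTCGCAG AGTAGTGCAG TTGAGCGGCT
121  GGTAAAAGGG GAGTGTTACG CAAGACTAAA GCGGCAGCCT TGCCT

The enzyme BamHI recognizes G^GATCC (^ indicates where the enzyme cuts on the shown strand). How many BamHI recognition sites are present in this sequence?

0

No occurrence of GGATCC is present in the sequence.
BamHI does not cut: 0 sites.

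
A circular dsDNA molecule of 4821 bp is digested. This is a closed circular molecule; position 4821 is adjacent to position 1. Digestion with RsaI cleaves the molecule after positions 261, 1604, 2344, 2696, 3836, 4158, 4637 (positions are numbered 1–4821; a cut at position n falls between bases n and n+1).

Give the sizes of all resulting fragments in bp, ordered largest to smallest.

1343, 1140, 740, 479, 445, 352, 322 bp

Circular molecule, 7 cuts → 7 fragments:
  1604 − 261 = 1343 bp
  2344 − 1604 = 740 bp
  2696 − 2344 = 352 bp
  3836 − 2696 = 1140 bp
  4158 − 3836 = 322 bp
  4637 − 4158 = 479 bp
  wrap: 4821 − 4637 + 261 = 445 bp
Sorted largest to smallest: 1343, 1140, 740, 479, 445, 352, 322 bp.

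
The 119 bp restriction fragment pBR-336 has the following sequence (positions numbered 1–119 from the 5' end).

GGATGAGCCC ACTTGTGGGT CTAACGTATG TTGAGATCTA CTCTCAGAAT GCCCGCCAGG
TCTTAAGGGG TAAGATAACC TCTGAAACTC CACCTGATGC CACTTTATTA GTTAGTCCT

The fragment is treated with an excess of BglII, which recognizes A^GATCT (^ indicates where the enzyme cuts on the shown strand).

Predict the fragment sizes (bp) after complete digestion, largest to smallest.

85, 34 bp

The BglII site (AGATCT) starts at position 34.
BglII cuts after the first base of each site, so after position 34.
Linear molecule, 1 cut → 2 fragments:
  1–34 → 34 bp
  35–119 → 85 bp
Sorted largest to smallest: 85, 34 bp.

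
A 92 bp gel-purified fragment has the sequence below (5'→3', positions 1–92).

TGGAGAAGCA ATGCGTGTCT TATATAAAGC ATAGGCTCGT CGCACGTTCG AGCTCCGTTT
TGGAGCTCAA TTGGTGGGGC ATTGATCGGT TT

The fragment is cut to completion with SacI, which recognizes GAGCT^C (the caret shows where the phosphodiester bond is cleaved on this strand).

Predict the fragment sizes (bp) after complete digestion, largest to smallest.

SacI sites (GAGCTC) start at positions 50, 63.
SacI cuts after base 5 of each site (before the last base), so after positions 54, 67.
Linear molecule, 2 cuts → 3 fragments:
  1–54 → 54 bp
  55–67 → 13 bp
  68–92 → 25 bp
Sorted largest to smallest: 54, 25, 13 bp.

54, 25, 13 bp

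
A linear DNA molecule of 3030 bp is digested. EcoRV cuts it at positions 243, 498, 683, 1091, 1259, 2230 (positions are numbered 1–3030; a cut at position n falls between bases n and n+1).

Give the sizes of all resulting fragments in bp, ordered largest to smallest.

971, 800, 408, 255, 243, 185, 168 bp

Linear molecule, 6 cuts → 7 fragments:
  243 − 0 = 243 bp
  498 − 243 = 255 bp
  683 − 498 = 185 bp
  1091 − 683 = 408 bp
  1259 − 1091 = 168 bp
  2230 − 1259 = 971 bp
  3030 − 2230 = 800 bp
Sorted largest to smallest: 971, 800, 408, 255, 243, 185, 168 bp.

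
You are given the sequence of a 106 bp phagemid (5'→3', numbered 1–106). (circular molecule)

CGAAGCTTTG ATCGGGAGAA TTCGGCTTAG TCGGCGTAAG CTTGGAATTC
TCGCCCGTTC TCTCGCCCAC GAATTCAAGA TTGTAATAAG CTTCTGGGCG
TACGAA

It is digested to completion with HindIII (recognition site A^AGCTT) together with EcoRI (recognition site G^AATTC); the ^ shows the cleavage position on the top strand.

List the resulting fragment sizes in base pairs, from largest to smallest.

HindIII sites (AAGCTT) start at positions 3, 38, 88.
HindIII cuts after the first base of each site, so after positions 3, 38, 88.
EcoRI sites (GAATTC) start at positions 18, 45, 71.
EcoRI cuts after the first base of each site, so after positions 18, 45, 71.
Combined cut positions: 3, 18, 38, 45, 71, 88.
Circular molecule, 6 cuts → 6 fragments:
  4–18 → 15 bp
  19–38 → 20 bp
  39–45 → 7 bp
  46–71 → 26 bp
  72–88 → 17 bp
  89–106 then 1–3 → 18 + 3 = 21 bp
Sorted largest to smallest: 26, 21, 20, 17, 15, 7 bp.

26, 21, 20, 17, 15, 7 bp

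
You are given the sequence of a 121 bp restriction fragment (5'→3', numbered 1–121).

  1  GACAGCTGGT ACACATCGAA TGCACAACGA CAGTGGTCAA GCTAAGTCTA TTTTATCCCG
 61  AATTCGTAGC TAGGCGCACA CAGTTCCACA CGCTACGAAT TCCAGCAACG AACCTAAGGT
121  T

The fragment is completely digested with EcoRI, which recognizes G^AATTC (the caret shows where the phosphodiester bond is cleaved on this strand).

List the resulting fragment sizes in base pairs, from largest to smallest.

60, 37, 24 bp

EcoRI sites (GAATTC) start at positions 60, 97.
EcoRI cuts after the first base of each site, so after positions 60, 97.
Linear molecule, 2 cuts → 3 fragments:
  1–60 → 60 bp
  61–97 → 37 bp
  98–121 → 24 bp
Sorted largest to smallest: 60, 37, 24 bp.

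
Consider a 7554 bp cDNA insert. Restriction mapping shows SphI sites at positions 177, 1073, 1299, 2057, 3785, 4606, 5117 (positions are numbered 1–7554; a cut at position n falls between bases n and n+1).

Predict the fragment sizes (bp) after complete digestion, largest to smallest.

Linear molecule, 7 cuts → 8 fragments:
  177 − 0 = 177 bp
  1073 − 177 = 896 bp
  1299 − 1073 = 226 bp
  2057 − 1299 = 758 bp
  3785 − 2057 = 1728 bp
  4606 − 3785 = 821 bp
  5117 − 4606 = 511 bp
  7554 − 5117 = 2437 bp
Sorted largest to smallest: 2437, 1728, 896, 821, 758, 511, 226, 177 bp.

2437, 1728, 896, 821, 758, 511, 226, 177 bp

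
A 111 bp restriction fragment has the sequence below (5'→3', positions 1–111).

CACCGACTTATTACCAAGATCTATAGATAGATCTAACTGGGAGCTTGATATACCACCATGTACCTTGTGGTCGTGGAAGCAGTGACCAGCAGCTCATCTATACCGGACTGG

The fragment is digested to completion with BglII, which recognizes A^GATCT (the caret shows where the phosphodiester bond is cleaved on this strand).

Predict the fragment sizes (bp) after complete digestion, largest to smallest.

BglII sites (AGATCT) start at positions 17, 29.
BglII cuts after the first base of each site, so after positions 17, 29.
Linear molecule, 2 cuts → 3 fragments:
  1–17 → 17 bp
  18–29 → 12 bp
  30–111 → 82 bp
Sorted largest to smallest: 82, 17, 12 bp.

82, 17, 12 bp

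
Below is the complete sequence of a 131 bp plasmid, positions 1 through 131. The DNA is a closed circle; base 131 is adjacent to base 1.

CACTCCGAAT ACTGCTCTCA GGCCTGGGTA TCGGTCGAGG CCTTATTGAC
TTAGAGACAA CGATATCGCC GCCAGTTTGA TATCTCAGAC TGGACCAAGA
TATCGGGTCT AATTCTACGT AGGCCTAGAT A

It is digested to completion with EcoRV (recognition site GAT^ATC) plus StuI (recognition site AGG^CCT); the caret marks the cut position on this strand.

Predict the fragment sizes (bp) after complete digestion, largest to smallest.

EcoRV sites (GATATC) start at positions 62, 79, 99.
EcoRV cuts after base 3 of each site, so after positions 64, 81, 101.
StuI sites (AGGCCT) start at positions 20, 38, 121.
StuI cuts after base 3 of each site, so after positions 22, 40, 123.
Combined cut positions: 22, 40, 64, 81, 101, 123.
Circular molecule, 6 cuts → 6 fragments:
  23–40 → 18 bp
  41–64 → 24 bp
  65–81 → 17 bp
  82–101 → 20 bp
  102–123 → 22 bp
  124–131 then 1–22 → 8 + 22 = 30 bp
Sorted largest to smallest: 30, 24, 22, 20, 18, 17 bp.

30, 24, 22, 20, 18, 17 bp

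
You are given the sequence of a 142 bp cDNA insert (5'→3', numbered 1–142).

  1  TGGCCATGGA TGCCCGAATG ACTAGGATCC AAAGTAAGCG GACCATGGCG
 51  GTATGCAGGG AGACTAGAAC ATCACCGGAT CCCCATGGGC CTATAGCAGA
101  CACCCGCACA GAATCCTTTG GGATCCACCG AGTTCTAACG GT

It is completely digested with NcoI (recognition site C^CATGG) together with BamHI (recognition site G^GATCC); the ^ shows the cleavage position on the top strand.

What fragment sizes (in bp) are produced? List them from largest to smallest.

38, 34, 21, 21, 18, 6, 4 bp

NcoI sites (CCATGG) start at positions 4, 43, 83.
NcoI cuts after the first base of each site, so after positions 4, 43, 83.
BamHI sites (GGATCC) start at positions 25, 77, 121.
BamHI cuts after the first base of each site, so after positions 25, 77, 121.
Combined cut positions: 4, 25, 43, 77, 83, 121.
Linear molecule, 6 cuts → 7 fragments:
  1–4 → 4 bp
  5–25 → 21 bp
  26–43 → 18 bp
  44–77 → 34 bp
  78–83 → 6 bp
  84–121 → 38 bp
  122–142 → 21 bp
Sorted largest to smallest: 38, 34, 21, 21, 18, 6, 4 bp.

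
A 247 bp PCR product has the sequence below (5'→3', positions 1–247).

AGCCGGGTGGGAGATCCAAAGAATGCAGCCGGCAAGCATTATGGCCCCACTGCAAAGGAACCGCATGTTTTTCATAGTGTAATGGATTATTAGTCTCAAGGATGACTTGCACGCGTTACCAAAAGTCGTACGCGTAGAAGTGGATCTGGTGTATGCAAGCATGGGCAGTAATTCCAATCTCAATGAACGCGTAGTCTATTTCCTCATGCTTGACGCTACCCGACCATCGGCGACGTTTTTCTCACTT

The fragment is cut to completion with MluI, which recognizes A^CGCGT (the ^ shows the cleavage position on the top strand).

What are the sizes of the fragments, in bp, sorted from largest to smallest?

111, 60, 57, 19 bp

MluI sites (ACGCGT) start at positions 111, 130, 187.
MluI cuts after the first base of each site, so after positions 111, 130, 187.
Linear molecule, 3 cuts → 4 fragments:
  1–111 → 111 bp
  112–130 → 19 bp
  131–187 → 57 bp
  188–247 → 60 bp
Sorted largest to smallest: 111, 60, 57, 19 bp.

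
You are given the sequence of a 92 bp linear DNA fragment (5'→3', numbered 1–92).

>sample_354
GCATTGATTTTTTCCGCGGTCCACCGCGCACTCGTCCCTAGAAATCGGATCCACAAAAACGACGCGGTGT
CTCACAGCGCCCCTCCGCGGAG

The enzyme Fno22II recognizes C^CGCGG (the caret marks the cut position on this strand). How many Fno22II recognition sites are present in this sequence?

2

CCGCGG occurs starting at positions 14, 85.
Fno22II cuts at 2 sites.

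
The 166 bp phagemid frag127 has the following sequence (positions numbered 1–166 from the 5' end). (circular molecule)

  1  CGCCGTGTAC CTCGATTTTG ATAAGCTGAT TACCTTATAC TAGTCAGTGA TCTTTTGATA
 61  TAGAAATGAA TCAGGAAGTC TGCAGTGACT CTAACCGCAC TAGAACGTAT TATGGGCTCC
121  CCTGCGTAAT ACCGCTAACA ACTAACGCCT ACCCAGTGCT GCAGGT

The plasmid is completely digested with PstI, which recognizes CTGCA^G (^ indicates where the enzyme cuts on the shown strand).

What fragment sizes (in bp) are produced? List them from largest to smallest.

87, 79 bp

PstI sites (CTGCAG) start at positions 80, 159.
PstI cuts after base 5 of each site (before the last base), so after positions 84, 163.
Circular molecule, 2 cuts → 2 fragments:
  85–163 → 79 bp
  164–166 then 1–84 → 3 + 84 = 87 bp
Sorted largest to smallest: 87, 79 bp.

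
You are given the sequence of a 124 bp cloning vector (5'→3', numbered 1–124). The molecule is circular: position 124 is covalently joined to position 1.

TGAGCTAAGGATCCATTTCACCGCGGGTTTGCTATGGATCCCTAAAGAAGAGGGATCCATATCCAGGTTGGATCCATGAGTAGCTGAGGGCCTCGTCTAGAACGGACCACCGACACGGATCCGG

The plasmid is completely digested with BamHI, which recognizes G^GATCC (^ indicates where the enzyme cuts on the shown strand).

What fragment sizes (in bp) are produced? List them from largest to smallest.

BamHI sites (GGATCC) start at positions 9, 36, 53, 70, 117.
BamHI cuts after the first base of each site, so after positions 9, 36, 53, 70, 117.
Circular molecule, 5 cuts → 5 fragments:
  10–36 → 27 bp
  37–53 → 17 bp
  54–70 → 17 bp
  71–117 → 47 bp
  118–124 then 1–9 → 7 + 9 = 16 bp
Sorted largest to smallest: 47, 27, 17, 17, 16 bp.

47, 27, 17, 17, 16 bp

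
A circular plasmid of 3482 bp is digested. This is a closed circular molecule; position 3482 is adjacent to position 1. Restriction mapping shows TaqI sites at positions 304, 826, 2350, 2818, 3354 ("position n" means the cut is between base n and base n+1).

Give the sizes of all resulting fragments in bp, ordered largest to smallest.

1524, 536, 522, 468, 432 bp

Circular molecule, 5 cuts → 5 fragments:
  826 − 304 = 522 bp
  2350 − 826 = 1524 bp
  2818 − 2350 = 468 bp
  3354 − 2818 = 536 bp
  wrap: 3482 − 3354 + 304 = 432 bp
Sorted largest to smallest: 1524, 536, 522, 468, 432 bp.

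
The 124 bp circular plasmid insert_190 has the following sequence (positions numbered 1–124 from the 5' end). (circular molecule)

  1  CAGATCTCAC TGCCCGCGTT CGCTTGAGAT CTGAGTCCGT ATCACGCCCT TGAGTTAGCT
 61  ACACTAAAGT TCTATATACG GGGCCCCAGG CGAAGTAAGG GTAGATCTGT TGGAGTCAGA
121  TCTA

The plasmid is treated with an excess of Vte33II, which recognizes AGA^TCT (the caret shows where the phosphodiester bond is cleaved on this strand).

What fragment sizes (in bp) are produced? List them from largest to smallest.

Vte33II sites (AGATCT) start at positions 2, 27, 103, 118.
Vte33II cuts after base 3 of each site, so after positions 4, 29, 105, 120.
Circular molecule, 4 cuts → 4 fragments:
  5–29 → 25 bp
  30–105 → 76 bp
  106–120 → 15 bp
  121–124 then 1–4 → 4 + 4 = 8 bp
Sorted largest to smallest: 76, 25, 15, 8 bp.

76, 25, 15, 8 bp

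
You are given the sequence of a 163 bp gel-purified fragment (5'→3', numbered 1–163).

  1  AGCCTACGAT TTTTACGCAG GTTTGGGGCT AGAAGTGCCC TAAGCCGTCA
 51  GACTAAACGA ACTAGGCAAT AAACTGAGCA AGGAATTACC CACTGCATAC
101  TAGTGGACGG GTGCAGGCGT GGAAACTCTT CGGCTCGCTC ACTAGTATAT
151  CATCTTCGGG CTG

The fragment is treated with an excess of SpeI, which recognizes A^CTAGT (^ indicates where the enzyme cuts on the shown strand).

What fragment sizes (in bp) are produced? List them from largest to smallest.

SpeI sites (ACTAGT) start at positions 99, 141.
SpeI cuts after the first base of each site, so after positions 99, 141.
Linear molecule, 2 cuts → 3 fragments:
  1–99 → 99 bp
  100–141 → 42 bp
  142–163 → 22 bp
Sorted largest to smallest: 99, 42, 22 bp.

99, 42, 22 bp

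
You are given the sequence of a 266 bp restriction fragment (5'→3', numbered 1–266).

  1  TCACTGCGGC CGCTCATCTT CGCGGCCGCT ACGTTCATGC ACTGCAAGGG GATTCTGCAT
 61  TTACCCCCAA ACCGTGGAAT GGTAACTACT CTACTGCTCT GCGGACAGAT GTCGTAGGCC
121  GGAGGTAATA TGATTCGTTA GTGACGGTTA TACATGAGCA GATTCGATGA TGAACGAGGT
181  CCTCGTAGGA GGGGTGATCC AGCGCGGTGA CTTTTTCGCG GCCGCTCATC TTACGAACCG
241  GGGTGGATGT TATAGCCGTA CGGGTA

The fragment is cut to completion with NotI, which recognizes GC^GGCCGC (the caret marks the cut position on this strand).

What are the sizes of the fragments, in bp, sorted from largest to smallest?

NotI sites (GCGGCCGC) start at positions 6, 22, 218.
NotI cuts after base 2 of each site, so after positions 7, 23, 219.
Linear molecule, 3 cuts → 4 fragments:
  1–7 → 7 bp
  8–23 → 16 bp
  24–219 → 196 bp
  220–266 → 47 bp
Sorted largest to smallest: 196, 47, 16, 7 bp.

196, 47, 16, 7 bp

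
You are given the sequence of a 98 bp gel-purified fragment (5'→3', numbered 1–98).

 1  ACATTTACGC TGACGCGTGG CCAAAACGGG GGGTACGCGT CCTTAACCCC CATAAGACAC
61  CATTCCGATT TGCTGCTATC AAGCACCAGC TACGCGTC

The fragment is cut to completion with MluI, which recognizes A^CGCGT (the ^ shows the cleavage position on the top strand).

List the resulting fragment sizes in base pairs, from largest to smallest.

57, 22, 13, 6 bp

MluI sites (ACGCGT) start at positions 13, 35, 92.
MluI cuts after the first base of each site, so after positions 13, 35, 92.
Linear molecule, 3 cuts → 4 fragments:
  1–13 → 13 bp
  14–35 → 22 bp
  36–92 → 57 bp
  93–98 → 6 bp
Sorted largest to smallest: 57, 22, 13, 6 bp.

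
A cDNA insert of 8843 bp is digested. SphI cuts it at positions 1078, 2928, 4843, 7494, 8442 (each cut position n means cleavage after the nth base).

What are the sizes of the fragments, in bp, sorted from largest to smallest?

2651, 1915, 1850, 1078, 948, 401 bp

Linear molecule, 5 cuts → 6 fragments:
  1078 − 0 = 1078 bp
  2928 − 1078 = 1850 bp
  4843 − 2928 = 1915 bp
  7494 − 4843 = 2651 bp
  8442 − 7494 = 948 bp
  8843 − 8442 = 401 bp
Sorted largest to smallest: 2651, 1915, 1850, 1078, 948, 401 bp.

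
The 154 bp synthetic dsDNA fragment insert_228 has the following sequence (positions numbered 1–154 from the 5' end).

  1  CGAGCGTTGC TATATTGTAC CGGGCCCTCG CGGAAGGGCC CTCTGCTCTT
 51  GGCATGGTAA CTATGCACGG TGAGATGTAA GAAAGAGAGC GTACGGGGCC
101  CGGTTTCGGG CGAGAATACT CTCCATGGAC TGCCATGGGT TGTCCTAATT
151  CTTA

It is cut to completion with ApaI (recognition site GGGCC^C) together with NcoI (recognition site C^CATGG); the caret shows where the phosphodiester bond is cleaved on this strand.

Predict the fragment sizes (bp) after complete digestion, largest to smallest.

60, 26, 23, 21, 14, 10 bp

ApaI sites (GGGCCC) start at positions 22, 36, 96.
ApaI cuts after base 5 of each site (before the last base), so after positions 26, 40, 100.
NcoI sites (CCATGG) start at positions 123, 133.
NcoI cuts after the first base of each site, so after positions 123, 133.
Combined cut positions: 26, 40, 100, 123, 133.
Linear molecule, 5 cuts → 6 fragments:
  1–26 → 26 bp
  27–40 → 14 bp
  41–100 → 60 bp
  101–123 → 23 bp
  124–133 → 10 bp
  134–154 → 21 bp
Sorted largest to smallest: 60, 26, 23, 21, 14, 10 bp.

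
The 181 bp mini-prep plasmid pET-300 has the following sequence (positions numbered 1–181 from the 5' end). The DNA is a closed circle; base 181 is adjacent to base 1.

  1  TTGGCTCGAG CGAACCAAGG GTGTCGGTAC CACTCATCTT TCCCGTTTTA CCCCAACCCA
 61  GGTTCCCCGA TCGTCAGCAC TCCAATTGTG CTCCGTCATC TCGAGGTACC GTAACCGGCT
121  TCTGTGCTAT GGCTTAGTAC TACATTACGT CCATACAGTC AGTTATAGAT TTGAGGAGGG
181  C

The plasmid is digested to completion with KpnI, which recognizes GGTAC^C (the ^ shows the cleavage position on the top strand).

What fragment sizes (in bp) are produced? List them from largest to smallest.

KpnI sites (GGTACC) start at positions 26, 105.
KpnI cuts after base 5 of each site (before the last base), so after positions 30, 109.
Circular molecule, 2 cuts → 2 fragments:
  31–109 → 79 bp
  110–181 then 1–30 → 72 + 30 = 102 bp
Sorted largest to smallest: 102, 79 bp.

102, 79 bp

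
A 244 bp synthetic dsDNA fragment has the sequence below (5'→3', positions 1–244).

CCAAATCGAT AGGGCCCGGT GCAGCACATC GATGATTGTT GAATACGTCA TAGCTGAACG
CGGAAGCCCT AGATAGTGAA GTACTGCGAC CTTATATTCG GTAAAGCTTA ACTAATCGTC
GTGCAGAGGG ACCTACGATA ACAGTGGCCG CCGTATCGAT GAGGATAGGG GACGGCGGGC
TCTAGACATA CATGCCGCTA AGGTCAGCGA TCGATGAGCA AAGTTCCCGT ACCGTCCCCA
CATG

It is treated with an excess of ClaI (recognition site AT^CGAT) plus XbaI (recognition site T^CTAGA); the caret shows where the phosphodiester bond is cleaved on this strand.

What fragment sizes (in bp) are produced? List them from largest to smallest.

127, 33, 30, 25, 23, 6 bp

ClaI sites (ATCGAT) start at positions 5, 28, 155, 210.
ClaI cuts after base 2 of each site, so after positions 6, 29, 156, 211.
The XbaI site (TCTAGA) starts at position 181.
XbaI cuts after the first base of each site, so after position 181.
Combined cut positions: 6, 29, 156, 181, 211.
Linear molecule, 5 cuts → 6 fragments:
  1–6 → 6 bp
  7–29 → 23 bp
  30–156 → 127 bp
  157–181 → 25 bp
  182–211 → 30 bp
  212–244 → 33 bp
Sorted largest to smallest: 127, 33, 30, 25, 23, 6 bp.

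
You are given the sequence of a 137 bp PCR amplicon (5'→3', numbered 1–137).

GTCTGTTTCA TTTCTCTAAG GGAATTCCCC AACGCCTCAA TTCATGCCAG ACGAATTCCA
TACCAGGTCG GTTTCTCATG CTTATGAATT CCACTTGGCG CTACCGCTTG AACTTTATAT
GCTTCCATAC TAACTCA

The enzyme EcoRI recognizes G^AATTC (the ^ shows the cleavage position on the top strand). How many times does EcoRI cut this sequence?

GAATTC occurs starting at positions 22, 53, 86.
EcoRI cuts at 3 sites.

3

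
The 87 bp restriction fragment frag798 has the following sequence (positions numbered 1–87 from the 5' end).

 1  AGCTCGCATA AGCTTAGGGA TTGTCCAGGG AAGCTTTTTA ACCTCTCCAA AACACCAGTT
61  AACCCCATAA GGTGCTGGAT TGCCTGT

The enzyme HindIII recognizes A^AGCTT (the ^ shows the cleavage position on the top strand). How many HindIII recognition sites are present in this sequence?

AAGCTT occurs starting at positions 10, 31.
HindIII cuts at 2 sites.

2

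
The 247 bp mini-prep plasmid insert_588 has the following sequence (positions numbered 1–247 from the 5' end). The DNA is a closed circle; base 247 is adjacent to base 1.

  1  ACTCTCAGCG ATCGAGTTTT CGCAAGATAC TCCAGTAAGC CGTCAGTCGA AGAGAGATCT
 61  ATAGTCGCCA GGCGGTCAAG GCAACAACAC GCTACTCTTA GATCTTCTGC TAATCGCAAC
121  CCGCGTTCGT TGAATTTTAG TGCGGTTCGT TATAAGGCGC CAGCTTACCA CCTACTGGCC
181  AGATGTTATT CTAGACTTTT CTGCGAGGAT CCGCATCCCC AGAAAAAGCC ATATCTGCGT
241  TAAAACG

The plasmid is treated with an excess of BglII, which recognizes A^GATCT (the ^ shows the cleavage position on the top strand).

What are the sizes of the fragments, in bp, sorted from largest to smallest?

BglII sites (AGATCT) start at positions 55, 100.
BglII cuts after the first base of each site, so after positions 55, 100.
Circular molecule, 2 cuts → 2 fragments:
  56–100 → 45 bp
  101–247 then 1–55 → 147 + 55 = 202 bp
Sorted largest to smallest: 202, 45 bp.

202, 45 bp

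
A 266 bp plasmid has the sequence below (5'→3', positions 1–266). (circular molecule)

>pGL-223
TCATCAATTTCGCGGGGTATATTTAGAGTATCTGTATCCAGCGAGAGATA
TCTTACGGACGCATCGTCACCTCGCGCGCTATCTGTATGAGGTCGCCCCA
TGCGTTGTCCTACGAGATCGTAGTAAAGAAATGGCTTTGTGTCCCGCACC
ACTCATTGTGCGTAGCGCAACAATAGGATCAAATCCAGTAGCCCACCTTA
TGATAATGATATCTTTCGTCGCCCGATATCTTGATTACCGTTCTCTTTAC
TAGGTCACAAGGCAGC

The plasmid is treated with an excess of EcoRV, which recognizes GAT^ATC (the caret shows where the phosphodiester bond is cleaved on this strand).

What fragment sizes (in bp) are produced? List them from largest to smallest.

161, 88, 17 bp

EcoRV sites (GATATC) start at positions 47, 208, 225.
EcoRV cuts after base 3 of each site, so after positions 49, 210, 227.
Circular molecule, 3 cuts → 3 fragments:
  50–210 → 161 bp
  211–227 → 17 bp
  228–266 then 1–49 → 39 + 49 = 88 bp
Sorted largest to smallest: 161, 88, 17 bp.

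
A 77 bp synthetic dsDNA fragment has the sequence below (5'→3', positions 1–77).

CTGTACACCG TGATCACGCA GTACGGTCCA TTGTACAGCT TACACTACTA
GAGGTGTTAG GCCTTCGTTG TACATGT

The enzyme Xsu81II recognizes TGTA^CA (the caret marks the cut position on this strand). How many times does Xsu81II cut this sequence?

TGTACA occurs starting at positions 2, 32, 69.
Xsu81II cuts at 3 sites.

3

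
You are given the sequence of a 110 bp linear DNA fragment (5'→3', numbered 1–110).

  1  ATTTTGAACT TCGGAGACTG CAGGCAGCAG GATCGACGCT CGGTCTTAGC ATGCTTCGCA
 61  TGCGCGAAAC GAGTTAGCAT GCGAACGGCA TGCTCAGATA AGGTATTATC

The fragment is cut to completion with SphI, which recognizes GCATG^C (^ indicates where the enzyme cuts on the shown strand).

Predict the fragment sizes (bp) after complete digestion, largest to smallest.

53, 19, 18, 11, 9 bp

SphI sites (GCATGC) start at positions 49, 58, 77, 88.
SphI cuts after base 5 of each site (before the last base), so after positions 53, 62, 81, 92.
Linear molecule, 4 cuts → 5 fragments:
  1–53 → 53 bp
  54–62 → 9 bp
  63–81 → 19 bp
  82–92 → 11 bp
  93–110 → 18 bp
Sorted largest to smallest: 53, 19, 18, 11, 9 bp.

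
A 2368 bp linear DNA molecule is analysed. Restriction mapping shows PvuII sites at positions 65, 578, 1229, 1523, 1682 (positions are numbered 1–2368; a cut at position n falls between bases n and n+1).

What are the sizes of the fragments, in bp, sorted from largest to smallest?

Linear molecule, 5 cuts → 6 fragments:
  65 − 0 = 65 bp
  578 − 65 = 513 bp
  1229 − 578 = 651 bp
  1523 − 1229 = 294 bp
  1682 − 1523 = 159 bp
  2368 − 1682 = 686 bp
Sorted largest to smallest: 686, 651, 513, 294, 159, 65 bp.

686, 651, 513, 294, 159, 65 bp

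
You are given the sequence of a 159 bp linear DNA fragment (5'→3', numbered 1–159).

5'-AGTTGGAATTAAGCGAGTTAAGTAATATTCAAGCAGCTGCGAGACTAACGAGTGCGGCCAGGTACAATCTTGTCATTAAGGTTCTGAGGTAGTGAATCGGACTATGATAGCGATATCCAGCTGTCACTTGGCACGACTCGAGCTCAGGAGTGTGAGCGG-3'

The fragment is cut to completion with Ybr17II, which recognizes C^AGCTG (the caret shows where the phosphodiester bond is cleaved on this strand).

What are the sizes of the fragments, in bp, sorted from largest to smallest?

Ybr17II sites (CAGCTG) start at positions 34, 118.
Ybr17II cuts after the first base of each site, so after positions 34, 118.
Linear molecule, 2 cuts → 3 fragments:
  1–34 → 34 bp
  35–118 → 84 bp
  119–159 → 41 bp
Sorted largest to smallest: 84, 41, 34 bp.

84, 41, 34 bp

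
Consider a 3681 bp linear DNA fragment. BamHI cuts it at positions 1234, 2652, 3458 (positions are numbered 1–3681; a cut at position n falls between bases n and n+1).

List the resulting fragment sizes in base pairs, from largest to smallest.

1418, 1234, 806, 223 bp

Linear molecule, 3 cuts → 4 fragments:
  1234 − 0 = 1234 bp
  2652 − 1234 = 1418 bp
  3458 − 2652 = 806 bp
  3681 − 3458 = 223 bp
Sorted largest to smallest: 1418, 1234, 806, 223 bp.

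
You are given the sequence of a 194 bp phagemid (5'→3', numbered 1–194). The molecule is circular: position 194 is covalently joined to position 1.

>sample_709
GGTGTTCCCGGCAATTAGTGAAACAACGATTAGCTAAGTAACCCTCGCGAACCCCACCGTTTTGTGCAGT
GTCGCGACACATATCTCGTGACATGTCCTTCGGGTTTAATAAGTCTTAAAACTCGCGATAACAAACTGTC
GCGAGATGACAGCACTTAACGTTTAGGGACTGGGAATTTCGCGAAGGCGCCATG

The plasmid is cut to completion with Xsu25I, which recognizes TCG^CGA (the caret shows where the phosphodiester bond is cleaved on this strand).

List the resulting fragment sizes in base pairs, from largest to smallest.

Xsu25I sites (TCGCGA) start at positions 45, 72, 123, 139, 179.
Xsu25I cuts after base 3 of each site, so after positions 47, 74, 125, 141, 181.
Circular molecule, 5 cuts → 5 fragments:
  48–74 → 27 bp
  75–125 → 51 bp
  126–141 → 16 bp
  142–181 → 40 bp
  182–194 then 1–47 → 13 + 47 = 60 bp
Sorted largest to smallest: 60, 51, 40, 27, 16 bp.

60, 51, 40, 27, 16 bp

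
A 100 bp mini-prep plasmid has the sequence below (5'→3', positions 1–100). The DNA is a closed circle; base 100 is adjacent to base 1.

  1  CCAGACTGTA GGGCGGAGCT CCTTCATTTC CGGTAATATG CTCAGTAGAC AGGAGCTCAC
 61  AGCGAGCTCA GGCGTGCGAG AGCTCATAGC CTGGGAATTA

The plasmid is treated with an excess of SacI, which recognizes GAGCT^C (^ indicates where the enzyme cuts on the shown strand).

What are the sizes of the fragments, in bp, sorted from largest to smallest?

SacI sites (GAGCTC) start at positions 16, 53, 64, 80.
SacI cuts after base 5 of each site (before the last base), so after positions 20, 57, 68, 84.
Circular molecule, 4 cuts → 4 fragments:
  21–57 → 37 bp
  58–68 → 11 bp
  69–84 → 16 bp
  85–100 then 1–20 → 16 + 20 = 36 bp
Sorted largest to smallest: 37, 36, 16, 11 bp.

37, 36, 16, 11 bp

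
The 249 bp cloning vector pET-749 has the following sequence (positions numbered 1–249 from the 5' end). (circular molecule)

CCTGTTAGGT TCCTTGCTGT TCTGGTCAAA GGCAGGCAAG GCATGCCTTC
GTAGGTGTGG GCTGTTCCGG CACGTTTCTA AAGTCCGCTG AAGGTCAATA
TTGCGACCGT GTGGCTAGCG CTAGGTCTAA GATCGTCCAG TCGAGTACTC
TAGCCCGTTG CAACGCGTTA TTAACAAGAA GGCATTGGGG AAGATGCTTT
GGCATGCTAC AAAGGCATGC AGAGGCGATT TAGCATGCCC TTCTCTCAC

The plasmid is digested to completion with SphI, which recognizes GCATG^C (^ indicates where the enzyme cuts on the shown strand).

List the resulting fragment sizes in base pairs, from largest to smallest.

161, 57, 18, 13 bp

SphI sites (GCATGC) start at positions 41, 202, 215, 233.
SphI cuts after base 5 of each site (before the last base), so after positions 45, 206, 219, 237.
Circular molecule, 4 cuts → 4 fragments:
  46–206 → 161 bp
  207–219 → 13 bp
  220–237 → 18 bp
  238–249 then 1–45 → 12 + 45 = 57 bp
Sorted largest to smallest: 161, 57, 18, 13 bp.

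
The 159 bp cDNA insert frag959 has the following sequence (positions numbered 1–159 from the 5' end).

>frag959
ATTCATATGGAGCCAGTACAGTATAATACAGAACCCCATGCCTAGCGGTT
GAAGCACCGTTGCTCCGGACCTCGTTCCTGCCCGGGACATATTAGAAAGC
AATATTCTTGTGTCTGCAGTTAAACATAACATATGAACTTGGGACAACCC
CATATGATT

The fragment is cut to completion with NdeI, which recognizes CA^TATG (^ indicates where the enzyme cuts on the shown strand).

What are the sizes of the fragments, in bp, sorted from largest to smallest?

NdeI sites (CATATG) start at positions 4, 130, 151.
NdeI cuts after base 2 of each site, so after positions 5, 131, 152.
Linear molecule, 3 cuts → 4 fragments:
  1–5 → 5 bp
  6–131 → 126 bp
  132–152 → 21 bp
  153–159 → 7 bp
Sorted largest to smallest: 126, 21, 7, 5 bp.

126, 21, 7, 5 bp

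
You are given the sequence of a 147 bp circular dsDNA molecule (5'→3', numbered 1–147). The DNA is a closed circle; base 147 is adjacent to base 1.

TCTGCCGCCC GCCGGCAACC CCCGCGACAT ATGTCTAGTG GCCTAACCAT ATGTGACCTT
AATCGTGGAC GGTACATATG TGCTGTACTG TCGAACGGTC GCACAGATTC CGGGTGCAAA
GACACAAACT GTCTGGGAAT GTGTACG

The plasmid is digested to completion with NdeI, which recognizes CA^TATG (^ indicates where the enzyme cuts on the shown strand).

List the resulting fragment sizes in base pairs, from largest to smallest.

100, 27, 20 bp

NdeI sites (CATATG) start at positions 28, 48, 75.
NdeI cuts after base 2 of each site, so after positions 29, 49, 76.
Circular molecule, 3 cuts → 3 fragments:
  30–49 → 20 bp
  50–76 → 27 bp
  77–147 then 1–29 → 71 + 29 = 100 bp
Sorted largest to smallest: 100, 27, 20 bp.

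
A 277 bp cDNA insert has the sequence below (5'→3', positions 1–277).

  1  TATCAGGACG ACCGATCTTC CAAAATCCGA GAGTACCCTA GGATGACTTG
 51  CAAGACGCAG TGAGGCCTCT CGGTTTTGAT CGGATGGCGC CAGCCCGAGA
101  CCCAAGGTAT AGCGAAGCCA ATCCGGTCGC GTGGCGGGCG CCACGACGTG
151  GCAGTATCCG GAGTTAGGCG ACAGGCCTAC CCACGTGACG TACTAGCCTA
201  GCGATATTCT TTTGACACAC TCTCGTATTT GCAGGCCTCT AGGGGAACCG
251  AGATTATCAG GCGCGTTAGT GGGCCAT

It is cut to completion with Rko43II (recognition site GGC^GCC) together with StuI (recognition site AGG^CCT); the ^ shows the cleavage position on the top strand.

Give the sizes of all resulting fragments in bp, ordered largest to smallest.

Rko43II sites (GGCGCC) start at positions 86, 137.
Rko43II cuts after base 3 of each site, so after positions 88, 139.
StuI sites (AGGCCT) start at positions 63, 173, 233.
StuI cuts after base 3 of each site, so after positions 65, 175, 235.
Combined cut positions: 65, 88, 139, 175, 235.
Linear molecule, 5 cuts → 6 fragments:
  1–65 → 65 bp
  66–88 → 23 bp
  89–139 → 51 bp
  140–175 → 36 bp
  176–235 → 60 bp
  236–277 → 42 bp
Sorted largest to smallest: 65, 60, 51, 42, 36, 23 bp.

65, 60, 51, 42, 36, 23 bp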